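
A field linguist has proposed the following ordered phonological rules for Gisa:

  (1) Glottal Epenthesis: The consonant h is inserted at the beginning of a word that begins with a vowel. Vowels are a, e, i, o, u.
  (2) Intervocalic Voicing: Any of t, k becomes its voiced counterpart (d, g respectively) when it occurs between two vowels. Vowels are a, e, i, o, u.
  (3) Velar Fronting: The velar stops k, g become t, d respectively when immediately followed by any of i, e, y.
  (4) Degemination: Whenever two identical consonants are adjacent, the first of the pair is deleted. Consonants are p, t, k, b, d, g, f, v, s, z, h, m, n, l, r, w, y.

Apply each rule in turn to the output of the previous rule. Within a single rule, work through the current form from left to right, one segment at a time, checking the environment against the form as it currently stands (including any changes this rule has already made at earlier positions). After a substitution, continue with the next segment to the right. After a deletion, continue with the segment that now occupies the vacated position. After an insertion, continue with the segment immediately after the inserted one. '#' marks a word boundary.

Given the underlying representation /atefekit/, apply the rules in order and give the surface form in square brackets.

[hadefedit]

(1) Glottal Epenthesis: [atefekit] → [hatefekit]
(2) Intervocalic Voicing: [hatefekit] → [hadefegit]
(3) Velar Fronting: [hadefegit] → [hadefedit]
(4) Degemination: no change — [hadefedit]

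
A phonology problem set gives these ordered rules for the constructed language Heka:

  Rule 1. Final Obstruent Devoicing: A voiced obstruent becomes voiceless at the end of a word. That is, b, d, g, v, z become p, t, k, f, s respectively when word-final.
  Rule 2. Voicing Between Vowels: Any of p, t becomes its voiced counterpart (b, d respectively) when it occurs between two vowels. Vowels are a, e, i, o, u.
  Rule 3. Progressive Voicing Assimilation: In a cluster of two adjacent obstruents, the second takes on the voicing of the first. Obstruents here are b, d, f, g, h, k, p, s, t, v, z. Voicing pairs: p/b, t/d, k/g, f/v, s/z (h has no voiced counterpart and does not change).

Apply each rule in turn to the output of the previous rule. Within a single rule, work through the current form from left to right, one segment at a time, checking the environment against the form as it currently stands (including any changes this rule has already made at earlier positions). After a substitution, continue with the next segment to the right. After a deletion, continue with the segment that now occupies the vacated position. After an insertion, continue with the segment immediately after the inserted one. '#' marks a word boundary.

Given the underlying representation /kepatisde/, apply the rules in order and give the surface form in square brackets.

[kebadiste]

Rule 1 Final Obstruent Devoicing: no change — [kepatisde]
Rule 2 Voicing Between Vowels: [kepatisde] → [kebadisde]
Rule 3 Progressive Voicing Assimilation: [kebadisde] → [kebadiste]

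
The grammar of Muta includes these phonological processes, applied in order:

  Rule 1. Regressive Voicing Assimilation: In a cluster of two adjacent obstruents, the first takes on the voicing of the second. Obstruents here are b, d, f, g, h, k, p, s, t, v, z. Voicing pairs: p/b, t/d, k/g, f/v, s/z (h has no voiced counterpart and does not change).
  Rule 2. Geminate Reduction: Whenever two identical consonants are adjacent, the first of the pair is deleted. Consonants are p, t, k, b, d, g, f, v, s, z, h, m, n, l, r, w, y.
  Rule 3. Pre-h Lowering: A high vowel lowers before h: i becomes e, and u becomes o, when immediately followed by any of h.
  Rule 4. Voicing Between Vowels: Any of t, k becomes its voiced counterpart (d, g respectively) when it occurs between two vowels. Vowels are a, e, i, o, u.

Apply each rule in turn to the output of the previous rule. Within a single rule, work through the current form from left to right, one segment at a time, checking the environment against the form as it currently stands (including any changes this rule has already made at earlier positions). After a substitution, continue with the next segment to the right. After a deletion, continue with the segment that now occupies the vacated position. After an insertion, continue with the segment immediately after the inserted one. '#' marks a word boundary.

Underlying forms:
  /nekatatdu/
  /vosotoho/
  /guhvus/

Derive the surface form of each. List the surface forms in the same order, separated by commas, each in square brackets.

[negadadu], [vosodoho], [gohvus]

/nekatatdu/:
  Rule 1 Regressive Voicing Assimilation: [nekatatdu] → [nekataddu]
  Rule 2 Geminate Reduction: [nekataddu] → [nekatadu]
  Rule 3 Pre-h Lowering: no change — [nekatadu]
  Rule 4 Voicing Between Vowels: [nekatadu] → [negadadu]
/vosotoho/:
  Rule 1 Regressive Voicing Assimilation: no change — [vosotoho]
  Rule 2 Geminate Reduction: no change — [vosotoho]
  Rule 3 Pre-h Lowering: no change — [vosotoho]
  Rule 4 Voicing Between Vowels: [vosotoho] → [vosodoho]
/guhvus/:
  Rule 1 Regressive Voicing Assimilation: no change — [guhvus]
  Rule 2 Geminate Reduction: no change — [guhvus]
  Rule 3 Pre-h Lowering: [guhvus] → [gohvus]
  Rule 4 Voicing Between Vowels: no change — [gohvus]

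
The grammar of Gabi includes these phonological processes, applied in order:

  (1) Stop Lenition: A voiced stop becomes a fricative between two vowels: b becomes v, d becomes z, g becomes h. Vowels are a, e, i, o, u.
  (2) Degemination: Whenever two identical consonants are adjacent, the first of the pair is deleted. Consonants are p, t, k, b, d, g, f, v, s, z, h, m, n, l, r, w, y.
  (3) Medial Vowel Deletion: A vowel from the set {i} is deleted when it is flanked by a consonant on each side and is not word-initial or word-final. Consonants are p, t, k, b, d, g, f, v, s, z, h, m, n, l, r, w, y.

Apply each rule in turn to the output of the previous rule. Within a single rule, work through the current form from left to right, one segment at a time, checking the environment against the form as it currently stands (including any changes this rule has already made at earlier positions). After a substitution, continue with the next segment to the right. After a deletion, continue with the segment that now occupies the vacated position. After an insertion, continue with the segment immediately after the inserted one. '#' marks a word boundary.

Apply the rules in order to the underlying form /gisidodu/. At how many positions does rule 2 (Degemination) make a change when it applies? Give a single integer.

(1) Stop Lenition: [gisidodu] → [gisizozu]
(2) Degemination: no change — [gisizozu]
(3) Medial Vowel Deletion: [gisizozu] → [gszozu]
Rule 2 changed 0 position(s).

0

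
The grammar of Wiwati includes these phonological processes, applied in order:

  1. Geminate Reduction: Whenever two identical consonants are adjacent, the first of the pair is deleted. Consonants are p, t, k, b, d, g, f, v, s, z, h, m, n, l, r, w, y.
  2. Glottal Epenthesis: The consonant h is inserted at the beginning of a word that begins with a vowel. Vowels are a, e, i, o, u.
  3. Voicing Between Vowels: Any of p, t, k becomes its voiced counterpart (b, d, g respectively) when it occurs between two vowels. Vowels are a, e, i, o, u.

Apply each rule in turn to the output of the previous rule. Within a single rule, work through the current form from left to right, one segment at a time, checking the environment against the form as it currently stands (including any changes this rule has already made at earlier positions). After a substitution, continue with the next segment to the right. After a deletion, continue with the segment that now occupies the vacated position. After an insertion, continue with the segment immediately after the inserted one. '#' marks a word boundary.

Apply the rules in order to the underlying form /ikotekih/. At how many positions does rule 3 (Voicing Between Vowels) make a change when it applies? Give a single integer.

1 Geminate Reduction: no change — [ikotekih]
2 Glottal Epenthesis: [ikotekih] → [hikotekih]
3 Voicing Between Vowels: [hikotekih] → [higodegih]
Rule 3 changed 3 position(s).

3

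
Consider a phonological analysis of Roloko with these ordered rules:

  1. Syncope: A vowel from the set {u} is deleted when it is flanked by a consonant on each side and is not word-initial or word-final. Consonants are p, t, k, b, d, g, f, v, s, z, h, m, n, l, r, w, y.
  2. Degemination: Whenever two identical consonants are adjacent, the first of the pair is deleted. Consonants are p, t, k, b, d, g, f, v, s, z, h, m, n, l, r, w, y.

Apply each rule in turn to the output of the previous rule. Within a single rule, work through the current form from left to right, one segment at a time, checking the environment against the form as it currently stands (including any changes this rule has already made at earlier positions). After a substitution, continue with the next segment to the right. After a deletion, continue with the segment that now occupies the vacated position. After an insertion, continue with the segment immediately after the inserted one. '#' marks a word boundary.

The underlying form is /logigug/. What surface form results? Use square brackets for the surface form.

[logig]

1 Syncope: [logigug] → [logigg]
2 Degemination: [logigg] → [logig]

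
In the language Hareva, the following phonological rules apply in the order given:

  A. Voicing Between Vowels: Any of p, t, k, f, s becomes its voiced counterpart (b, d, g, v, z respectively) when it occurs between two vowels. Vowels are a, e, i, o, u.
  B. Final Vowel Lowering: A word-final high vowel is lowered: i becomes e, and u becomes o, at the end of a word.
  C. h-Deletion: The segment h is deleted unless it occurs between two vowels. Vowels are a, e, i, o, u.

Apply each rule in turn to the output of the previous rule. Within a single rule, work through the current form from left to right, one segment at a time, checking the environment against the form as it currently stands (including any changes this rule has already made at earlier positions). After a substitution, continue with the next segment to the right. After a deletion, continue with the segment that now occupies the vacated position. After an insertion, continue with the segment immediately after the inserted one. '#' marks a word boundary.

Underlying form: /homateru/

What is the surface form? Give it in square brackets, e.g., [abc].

[omadero]

A Voicing Between Vowels: [homateru] → [homaderu]
B Final Vowel Lowering: [homaderu] → [homadero]
C h-Deletion: [homadero] → [omadero]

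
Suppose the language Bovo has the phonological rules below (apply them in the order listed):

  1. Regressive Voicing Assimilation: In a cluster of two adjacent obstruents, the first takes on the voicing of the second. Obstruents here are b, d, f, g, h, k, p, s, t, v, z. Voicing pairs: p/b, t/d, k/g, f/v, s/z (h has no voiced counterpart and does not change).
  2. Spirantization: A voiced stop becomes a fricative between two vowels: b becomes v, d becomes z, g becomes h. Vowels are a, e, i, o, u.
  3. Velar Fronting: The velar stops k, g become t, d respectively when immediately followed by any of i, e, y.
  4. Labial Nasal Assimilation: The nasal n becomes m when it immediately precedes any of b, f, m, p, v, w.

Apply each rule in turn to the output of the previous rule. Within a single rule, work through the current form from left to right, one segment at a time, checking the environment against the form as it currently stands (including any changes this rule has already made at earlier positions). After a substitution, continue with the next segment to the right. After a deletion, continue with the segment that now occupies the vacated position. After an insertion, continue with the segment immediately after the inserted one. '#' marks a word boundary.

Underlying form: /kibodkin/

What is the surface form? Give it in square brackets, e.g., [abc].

[tivottin]

1 Regressive Voicing Assimilation: [kibodkin] → [kibotkin]
2 Spirantization: [kibotkin] → [kivotkin]
3 Velar Fronting: [kivotkin] → [tivottin]
4 Labial Nasal Assimilation: no change — [tivottin]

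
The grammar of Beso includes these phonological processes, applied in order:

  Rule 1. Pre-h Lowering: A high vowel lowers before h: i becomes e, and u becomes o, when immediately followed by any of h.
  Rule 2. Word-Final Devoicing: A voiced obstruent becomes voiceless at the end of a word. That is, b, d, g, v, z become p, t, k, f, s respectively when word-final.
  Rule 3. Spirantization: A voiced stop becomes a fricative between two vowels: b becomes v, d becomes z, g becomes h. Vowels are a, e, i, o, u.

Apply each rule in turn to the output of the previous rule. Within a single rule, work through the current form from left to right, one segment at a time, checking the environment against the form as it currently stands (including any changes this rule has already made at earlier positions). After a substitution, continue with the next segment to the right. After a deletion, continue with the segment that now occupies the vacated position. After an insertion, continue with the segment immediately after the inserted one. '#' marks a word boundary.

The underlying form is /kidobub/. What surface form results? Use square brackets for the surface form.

Rule 1 Pre-h Lowering: no change — [kidobub]
Rule 2 Word-Final Devoicing: [kidobub] → [kidobup]
Rule 3 Spirantization: [kidobup] → [kizovup]

[kizovup]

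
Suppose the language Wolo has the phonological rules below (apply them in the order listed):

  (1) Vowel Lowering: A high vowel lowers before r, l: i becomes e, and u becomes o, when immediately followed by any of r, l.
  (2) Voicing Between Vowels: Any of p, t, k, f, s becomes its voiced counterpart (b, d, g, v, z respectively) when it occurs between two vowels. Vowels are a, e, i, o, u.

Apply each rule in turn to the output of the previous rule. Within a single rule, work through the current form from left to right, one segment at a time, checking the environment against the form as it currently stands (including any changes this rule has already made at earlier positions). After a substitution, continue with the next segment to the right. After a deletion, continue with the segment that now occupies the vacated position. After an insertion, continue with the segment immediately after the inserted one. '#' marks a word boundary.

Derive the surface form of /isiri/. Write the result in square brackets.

[izeri]

(1) Vowel Lowering: [isiri] → [iseri]
(2) Voicing Between Vowels: [iseri] → [izeri]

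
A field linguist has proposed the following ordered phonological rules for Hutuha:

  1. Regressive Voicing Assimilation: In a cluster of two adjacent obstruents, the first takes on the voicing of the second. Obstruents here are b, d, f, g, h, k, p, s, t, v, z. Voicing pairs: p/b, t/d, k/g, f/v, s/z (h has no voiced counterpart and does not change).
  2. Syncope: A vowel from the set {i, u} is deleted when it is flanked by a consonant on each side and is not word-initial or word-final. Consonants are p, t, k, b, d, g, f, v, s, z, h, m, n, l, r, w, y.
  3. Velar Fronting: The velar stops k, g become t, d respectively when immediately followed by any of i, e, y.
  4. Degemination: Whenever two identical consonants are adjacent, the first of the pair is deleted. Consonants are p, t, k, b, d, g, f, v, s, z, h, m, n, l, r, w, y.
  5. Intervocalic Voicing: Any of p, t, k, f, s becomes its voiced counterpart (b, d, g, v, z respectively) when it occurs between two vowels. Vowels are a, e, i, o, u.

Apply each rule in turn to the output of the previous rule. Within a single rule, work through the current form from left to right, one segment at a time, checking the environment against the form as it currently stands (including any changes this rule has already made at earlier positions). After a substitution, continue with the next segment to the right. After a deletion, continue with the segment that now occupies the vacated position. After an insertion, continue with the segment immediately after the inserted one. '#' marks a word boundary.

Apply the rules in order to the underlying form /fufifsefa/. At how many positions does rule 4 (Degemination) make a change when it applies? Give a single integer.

1 Regressive Voicing Assimilation: no change — [fufifsefa]
2 Syncope: [fufifsefa] → [fffsefa]
3 Velar Fronting: no change — [fffsefa]
4 Degemination: [fffsefa] → [fsefa]
5 Intervocalic Voicing: [fsefa] → [fseva]
Rule 4 changed 2 position(s).

2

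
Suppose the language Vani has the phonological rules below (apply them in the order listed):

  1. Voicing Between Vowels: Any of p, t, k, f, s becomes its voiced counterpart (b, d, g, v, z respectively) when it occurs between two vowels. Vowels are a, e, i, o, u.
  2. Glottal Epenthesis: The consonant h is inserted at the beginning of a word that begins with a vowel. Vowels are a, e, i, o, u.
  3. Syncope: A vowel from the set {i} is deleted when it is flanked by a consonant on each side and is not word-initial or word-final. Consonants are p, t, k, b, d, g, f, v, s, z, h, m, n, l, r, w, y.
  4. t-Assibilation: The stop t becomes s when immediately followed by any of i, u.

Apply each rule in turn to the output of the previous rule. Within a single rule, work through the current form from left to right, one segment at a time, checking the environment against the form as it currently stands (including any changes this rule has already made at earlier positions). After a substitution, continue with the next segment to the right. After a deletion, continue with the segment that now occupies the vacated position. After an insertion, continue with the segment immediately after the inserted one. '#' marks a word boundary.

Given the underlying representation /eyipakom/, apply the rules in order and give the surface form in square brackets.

1 Voicing Between Vowels: [eyipakom] → [eyibagom]
2 Glottal Epenthesis: [eyibagom] → [heyibagom]
3 Syncope: [heyibagom] → [heybagom]
4 t-Assibilation: no change — [heybagom]

[heybagom]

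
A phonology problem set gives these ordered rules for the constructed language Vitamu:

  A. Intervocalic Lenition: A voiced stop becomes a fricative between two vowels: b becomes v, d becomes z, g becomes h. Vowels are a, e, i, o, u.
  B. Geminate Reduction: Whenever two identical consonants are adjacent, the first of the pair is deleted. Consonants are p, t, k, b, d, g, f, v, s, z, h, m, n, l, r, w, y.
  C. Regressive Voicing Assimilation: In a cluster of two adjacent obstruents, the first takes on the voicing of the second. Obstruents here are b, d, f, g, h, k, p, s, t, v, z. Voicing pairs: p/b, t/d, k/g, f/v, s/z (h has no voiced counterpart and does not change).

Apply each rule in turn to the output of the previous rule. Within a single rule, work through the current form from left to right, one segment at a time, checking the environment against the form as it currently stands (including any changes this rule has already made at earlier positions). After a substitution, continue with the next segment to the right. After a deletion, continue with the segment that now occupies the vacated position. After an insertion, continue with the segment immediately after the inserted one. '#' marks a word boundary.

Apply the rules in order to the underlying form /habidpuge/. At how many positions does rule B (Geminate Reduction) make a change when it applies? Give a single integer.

A Intervocalic Lenition: [habidpuge] → [havidpuhe]
B Geminate Reduction: no change — [havidpuhe]
C Regressive Voicing Assimilation: [havidpuhe] → [havitpuhe]
Rule B changed 0 position(s).

0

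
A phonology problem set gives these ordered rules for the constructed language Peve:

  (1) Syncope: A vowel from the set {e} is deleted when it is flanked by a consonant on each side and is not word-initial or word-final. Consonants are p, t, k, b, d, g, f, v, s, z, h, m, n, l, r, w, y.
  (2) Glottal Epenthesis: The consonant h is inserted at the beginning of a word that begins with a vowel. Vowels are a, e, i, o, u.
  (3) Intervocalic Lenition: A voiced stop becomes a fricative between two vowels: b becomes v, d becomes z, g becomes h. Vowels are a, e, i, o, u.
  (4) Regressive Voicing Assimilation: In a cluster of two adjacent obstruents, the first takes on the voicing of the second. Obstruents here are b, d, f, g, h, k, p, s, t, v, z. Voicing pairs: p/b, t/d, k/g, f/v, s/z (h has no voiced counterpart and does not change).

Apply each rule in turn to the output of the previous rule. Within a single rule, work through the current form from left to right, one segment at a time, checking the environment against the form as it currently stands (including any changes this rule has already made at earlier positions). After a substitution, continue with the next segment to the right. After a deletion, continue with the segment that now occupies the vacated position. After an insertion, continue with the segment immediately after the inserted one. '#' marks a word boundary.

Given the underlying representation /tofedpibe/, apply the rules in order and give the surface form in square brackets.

(1) Syncope: [tofedpibe] → [tofdpibe]
(2) Glottal Epenthesis: no change — [tofdpibe]
(3) Intervocalic Lenition: [tofdpibe] → [tofdpive]
(4) Regressive Voicing Assimilation: [tofdpive] → [tovtpive]

[tovtpive]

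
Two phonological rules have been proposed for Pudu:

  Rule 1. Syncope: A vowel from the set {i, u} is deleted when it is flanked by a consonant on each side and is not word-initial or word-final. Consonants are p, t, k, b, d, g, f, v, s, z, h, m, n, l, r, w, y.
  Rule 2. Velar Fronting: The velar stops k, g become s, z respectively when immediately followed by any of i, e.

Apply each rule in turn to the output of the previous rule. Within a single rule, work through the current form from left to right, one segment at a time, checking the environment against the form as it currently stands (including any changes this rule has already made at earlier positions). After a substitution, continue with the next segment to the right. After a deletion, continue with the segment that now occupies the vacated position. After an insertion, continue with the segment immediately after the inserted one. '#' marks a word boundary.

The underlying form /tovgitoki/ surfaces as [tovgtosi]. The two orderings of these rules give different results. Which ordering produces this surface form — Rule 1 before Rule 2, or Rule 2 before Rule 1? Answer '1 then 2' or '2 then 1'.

1 then 2

Order 1 then 2:
  1 Syncope: [tovgitoki] → [tovgtoki]
  2 Velar Fronting: [tovgtoki] → [tovgtosi]
  result: [tovgtosi]
Order 2 then 1:
  2 Velar Fronting: [tovgitoki] → [tovzitosi]
  1 Syncope: [tovzitosi] → [tovztosi]
  result: [tovztosi]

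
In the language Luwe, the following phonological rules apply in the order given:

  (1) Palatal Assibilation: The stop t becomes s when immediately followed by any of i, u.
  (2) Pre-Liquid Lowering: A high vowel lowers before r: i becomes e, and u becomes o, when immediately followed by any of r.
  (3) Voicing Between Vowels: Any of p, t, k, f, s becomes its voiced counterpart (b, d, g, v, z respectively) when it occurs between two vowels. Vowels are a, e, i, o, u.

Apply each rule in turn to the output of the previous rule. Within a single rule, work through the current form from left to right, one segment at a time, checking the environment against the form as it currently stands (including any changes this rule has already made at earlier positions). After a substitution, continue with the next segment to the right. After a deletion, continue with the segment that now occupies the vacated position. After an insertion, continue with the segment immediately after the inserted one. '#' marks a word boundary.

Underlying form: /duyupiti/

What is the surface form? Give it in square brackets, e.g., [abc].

(1) Palatal Assibilation: [duyupiti] → [duyupisi]
(2) Pre-Liquid Lowering: no change — [duyupisi]
(3) Voicing Between Vowels: [duyupisi] → [duyubizi]

[duyubizi]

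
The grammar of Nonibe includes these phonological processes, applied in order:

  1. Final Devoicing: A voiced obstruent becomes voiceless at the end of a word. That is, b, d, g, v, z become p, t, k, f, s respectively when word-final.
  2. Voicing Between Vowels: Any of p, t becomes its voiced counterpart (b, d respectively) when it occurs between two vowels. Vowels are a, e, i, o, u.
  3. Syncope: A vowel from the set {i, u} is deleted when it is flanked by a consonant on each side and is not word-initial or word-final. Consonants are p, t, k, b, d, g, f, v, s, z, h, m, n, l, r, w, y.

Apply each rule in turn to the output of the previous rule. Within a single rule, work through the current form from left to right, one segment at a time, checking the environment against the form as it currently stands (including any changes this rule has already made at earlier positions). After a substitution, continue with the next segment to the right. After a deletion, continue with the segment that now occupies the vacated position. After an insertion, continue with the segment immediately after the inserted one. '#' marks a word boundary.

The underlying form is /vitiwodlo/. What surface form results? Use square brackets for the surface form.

[vdwodlo]

1 Final Devoicing: no change — [vitiwodlo]
2 Voicing Between Vowels: [vitiwodlo] → [vidiwodlo]
3 Syncope: [vidiwodlo] → [vdwodlo]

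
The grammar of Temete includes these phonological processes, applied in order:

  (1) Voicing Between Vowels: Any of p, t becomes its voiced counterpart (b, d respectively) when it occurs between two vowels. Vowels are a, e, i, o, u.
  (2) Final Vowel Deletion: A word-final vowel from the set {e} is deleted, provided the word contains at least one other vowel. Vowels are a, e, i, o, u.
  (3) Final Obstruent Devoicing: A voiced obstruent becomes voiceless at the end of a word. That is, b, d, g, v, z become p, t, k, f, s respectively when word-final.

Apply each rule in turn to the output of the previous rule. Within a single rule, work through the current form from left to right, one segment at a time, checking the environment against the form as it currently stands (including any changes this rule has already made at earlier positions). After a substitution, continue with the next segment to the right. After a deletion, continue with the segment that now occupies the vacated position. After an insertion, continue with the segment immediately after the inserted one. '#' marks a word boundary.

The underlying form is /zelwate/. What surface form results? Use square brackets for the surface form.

[zelwat]

(1) Voicing Between Vowels: [zelwate] → [zelwade]
(2) Final Vowel Deletion: [zelwade] → [zelwad]
(3) Final Obstruent Devoicing: [zelwad] → [zelwat]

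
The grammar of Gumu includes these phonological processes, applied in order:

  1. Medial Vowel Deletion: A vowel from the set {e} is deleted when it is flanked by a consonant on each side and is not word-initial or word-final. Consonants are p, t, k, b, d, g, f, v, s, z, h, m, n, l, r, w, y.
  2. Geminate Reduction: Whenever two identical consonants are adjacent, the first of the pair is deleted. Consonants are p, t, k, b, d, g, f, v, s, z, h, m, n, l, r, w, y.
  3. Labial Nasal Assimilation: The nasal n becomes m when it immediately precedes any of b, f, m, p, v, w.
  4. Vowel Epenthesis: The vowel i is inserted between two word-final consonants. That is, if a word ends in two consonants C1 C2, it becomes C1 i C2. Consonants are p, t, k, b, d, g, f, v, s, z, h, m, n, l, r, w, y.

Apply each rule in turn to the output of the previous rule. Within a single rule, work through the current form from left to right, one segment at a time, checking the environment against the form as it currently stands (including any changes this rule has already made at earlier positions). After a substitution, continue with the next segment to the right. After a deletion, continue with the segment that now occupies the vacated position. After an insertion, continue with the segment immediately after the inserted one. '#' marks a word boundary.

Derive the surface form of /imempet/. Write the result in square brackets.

[impit]

1 Medial Vowel Deletion: [imempet] → [immpt]
2 Geminate Reduction: [immpt] → [impt]
3 Labial Nasal Assimilation: no change — [impt]
4 Vowel Epenthesis: [impt] → [impit]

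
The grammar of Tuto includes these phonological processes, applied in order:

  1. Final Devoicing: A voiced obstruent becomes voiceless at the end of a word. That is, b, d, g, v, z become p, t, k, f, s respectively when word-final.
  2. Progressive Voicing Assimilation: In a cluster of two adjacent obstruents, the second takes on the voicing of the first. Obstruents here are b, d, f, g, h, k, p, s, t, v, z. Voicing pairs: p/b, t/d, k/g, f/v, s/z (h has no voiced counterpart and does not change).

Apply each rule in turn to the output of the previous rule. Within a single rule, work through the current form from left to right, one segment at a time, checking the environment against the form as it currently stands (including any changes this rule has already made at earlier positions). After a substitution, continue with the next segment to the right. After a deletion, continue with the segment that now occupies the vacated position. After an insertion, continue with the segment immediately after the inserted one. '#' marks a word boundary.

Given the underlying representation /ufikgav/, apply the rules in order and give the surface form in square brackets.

[ufikkaf]

1 Final Devoicing: [ufikgav] → [ufikgaf]
2 Progressive Voicing Assimilation: [ufikgaf] → [ufikkaf]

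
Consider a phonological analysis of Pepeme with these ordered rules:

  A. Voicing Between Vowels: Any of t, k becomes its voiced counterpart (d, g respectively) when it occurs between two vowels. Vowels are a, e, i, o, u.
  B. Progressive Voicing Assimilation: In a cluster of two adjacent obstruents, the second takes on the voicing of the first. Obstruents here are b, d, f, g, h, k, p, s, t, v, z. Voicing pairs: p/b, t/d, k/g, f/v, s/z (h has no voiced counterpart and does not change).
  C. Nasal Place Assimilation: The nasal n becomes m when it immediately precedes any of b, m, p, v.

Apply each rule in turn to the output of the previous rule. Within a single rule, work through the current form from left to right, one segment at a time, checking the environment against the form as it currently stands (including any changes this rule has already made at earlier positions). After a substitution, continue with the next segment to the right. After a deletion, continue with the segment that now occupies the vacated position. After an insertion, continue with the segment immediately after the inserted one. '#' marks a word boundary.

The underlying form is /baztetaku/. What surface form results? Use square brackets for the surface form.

A Voicing Between Vowels: [baztetaku] → [baztedagu]
B Progressive Voicing Assimilation: [baztedagu] → [bazdedagu]
C Nasal Place Assimilation: no change — [bazdedagu]

[bazdedagu]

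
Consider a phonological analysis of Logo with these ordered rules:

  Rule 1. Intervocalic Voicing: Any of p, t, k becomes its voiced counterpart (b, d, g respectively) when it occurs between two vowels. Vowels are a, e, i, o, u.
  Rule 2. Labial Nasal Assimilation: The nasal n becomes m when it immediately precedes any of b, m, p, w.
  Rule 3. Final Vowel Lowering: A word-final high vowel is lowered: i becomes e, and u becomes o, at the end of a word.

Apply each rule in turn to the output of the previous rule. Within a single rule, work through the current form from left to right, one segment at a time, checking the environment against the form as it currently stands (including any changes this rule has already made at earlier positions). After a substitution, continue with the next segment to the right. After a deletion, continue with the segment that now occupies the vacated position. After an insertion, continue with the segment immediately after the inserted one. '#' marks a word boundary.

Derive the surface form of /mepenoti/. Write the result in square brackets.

Rule 1 Intervocalic Voicing: [mepenoti] → [mebenodi]
Rule 2 Labial Nasal Assimilation: no change — [mebenodi]
Rule 3 Final Vowel Lowering: [mebenodi] → [mebenode]

[mebenode]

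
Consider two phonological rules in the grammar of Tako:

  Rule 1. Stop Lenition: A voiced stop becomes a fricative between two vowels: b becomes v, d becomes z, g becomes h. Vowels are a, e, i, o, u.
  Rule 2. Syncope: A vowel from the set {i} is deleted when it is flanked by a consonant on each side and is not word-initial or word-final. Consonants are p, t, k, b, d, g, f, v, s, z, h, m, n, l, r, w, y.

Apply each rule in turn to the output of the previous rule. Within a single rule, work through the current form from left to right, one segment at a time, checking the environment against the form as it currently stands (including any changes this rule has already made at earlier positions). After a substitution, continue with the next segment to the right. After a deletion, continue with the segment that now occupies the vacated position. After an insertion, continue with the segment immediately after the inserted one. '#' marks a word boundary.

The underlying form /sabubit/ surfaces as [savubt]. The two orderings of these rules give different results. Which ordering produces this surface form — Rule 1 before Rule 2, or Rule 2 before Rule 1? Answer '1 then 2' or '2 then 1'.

2 then 1

Order 1 then 2:
  1 Stop Lenition: [sabubit] → [savuvit]
  2 Syncope: [savuvit] → [savuvt]
  result: [savuvt]
Order 2 then 1:
  2 Syncope: [sabubit] → [sabubt]
  1 Stop Lenition: [sabubt] → [savubt]
  result: [savubt]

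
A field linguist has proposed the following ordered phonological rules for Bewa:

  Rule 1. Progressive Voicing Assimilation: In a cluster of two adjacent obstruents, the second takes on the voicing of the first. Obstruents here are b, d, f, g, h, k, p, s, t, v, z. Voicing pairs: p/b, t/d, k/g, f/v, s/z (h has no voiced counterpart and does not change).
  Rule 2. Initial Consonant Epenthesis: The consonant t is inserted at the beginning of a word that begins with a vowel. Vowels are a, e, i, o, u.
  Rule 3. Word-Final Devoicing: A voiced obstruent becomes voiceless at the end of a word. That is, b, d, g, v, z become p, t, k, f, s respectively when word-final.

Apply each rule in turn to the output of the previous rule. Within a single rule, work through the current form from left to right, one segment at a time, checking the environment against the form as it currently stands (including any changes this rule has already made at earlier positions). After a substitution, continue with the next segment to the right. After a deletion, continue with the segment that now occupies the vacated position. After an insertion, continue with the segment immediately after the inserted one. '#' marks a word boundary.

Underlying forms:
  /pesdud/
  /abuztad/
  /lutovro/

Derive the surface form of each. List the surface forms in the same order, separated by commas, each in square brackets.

/pesdud/:
  Rule 1 Progressive Voicing Assimilation: [pesdud] → [pestud]
  Rule 2 Initial Consonant Epenthesis: no change — [pestud]
  Rule 3 Word-Final Devoicing: [pestud] → [pestut]
/abuztad/:
  Rule 1 Progressive Voicing Assimilation: [abuztad] → [abuzdad]
  Rule 2 Initial Consonant Epenthesis: [abuzdad] → [tabuzdad]
  Rule 3 Word-Final Devoicing: [tabuzdad] → [tabuzdat]
/lutovro/:
  Rule 1 Progressive Voicing Assimilation: no change — [lutovro]
  Rule 2 Initial Consonant Epenthesis: no change — [lutovro]
  Rule 3 Word-Final Devoicing: no change — [lutovro]

[pestut], [tabuzdat], [lutovro]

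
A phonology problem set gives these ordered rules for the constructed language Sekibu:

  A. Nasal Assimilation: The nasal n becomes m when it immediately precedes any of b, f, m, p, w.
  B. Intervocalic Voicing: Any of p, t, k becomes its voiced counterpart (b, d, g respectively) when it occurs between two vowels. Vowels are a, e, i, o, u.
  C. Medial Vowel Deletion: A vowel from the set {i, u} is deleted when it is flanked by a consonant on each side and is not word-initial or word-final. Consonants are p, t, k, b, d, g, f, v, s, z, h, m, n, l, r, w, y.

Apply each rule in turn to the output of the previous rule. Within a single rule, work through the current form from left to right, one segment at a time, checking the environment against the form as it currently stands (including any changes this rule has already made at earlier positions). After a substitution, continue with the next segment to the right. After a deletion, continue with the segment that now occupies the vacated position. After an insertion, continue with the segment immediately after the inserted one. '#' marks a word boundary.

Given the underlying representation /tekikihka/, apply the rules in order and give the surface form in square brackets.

[tegghka]

A Nasal Assimilation: no change — [tekikihka]
B Intervocalic Voicing: [tekikihka] → [tegigihka]
C Medial Vowel Deletion: [tegigihka] → [tegghka]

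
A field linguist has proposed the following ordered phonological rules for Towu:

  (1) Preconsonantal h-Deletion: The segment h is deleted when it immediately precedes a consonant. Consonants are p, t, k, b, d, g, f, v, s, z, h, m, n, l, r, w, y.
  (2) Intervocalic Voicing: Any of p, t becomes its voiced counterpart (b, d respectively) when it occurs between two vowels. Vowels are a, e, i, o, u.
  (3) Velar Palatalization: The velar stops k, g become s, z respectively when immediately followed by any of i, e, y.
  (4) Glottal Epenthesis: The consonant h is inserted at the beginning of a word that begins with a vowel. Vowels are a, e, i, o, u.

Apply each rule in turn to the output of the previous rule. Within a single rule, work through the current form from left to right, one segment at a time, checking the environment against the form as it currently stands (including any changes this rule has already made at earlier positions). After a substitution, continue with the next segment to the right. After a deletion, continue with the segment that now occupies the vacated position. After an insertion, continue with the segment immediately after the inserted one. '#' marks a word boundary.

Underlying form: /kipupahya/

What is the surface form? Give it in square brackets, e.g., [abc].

(1) Preconsonantal h-Deletion: [kipupahya] → [kipupaya]
(2) Intervocalic Voicing: [kipupaya] → [kibubaya]
(3) Velar Palatalization: [kibubaya] → [sibubaya]
(4) Glottal Epenthesis: no change — [sibubaya]

[sibubaya]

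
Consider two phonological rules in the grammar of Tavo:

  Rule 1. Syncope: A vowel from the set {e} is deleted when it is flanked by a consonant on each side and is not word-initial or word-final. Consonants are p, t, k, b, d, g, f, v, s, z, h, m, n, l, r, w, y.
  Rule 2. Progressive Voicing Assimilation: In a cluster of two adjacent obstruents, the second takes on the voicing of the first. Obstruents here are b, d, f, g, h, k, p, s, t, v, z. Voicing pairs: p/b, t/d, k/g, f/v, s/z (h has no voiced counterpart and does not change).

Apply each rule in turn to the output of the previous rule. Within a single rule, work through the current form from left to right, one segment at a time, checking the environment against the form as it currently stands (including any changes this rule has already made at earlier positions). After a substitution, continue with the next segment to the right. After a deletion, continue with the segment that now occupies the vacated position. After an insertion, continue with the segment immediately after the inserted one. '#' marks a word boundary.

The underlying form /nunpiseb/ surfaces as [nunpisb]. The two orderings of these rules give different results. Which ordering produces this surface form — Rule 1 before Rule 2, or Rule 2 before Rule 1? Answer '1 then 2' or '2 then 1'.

Order 1 then 2:
  1 Syncope: [nunpiseb] → [nunpisb]
  2 Progressive Voicing Assimilation: [nunpisb] → [nunpisp]
  result: [nunpisp]
Order 2 then 1:
  2 Progressive Voicing Assimilation: no change — [nunpiseb]
  1 Syncope: [nunpiseb] → [nunpisb]
  result: [nunpisb]

2 then 1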